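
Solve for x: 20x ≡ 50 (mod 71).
x ≡ 38 (mod 71)

gcd(20, 71) = 1, which divides 50, so solutions exist.
Find 20^(-1) mod 71 by the extended Euclidean algorithm:
71 = 3 × 20 + 11  ⟹  11 = (1)·71 + (-3)·20
20 = 1 × 11 + 9  ⟹  9 = (-1)·71 + (4)·20
11 = 1 × 9 + 2  ⟹  2 = (2)·71 + (-7)·20
9 = 4 × 2 + 1  ⟹  1 = (-9)·71 + (32)·20
So (32)·20 ≡ 1 (mod 71), i.e. 20^(-1) ≡ 32 (mod 71).
x ≡ 32 × 50 = 1600 ≡ 38 (mod 71).
Check: 20 × 38 = 760 ≡ 50 (mod 71).
Unique solution: x ≡ 38 (mod 71)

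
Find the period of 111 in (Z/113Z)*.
28

113 is prime, so ord(111) divides φ(113) = 112.
Divisors of 112: 1, 2, 4, 7, 8, 14, 16, 28, 56, 112.
Repeated squaring: 111^1 ≡ 111, 111^2 ≡ 4, 111^4 ≡ 16, 111^8 ≡ 30, 111^16 ≡ 109, 111^32 ≡ 16, 111^64 ≡ 30 (mod 113).
Test 111^d mod 113 for each divisor d in increasing order:
111^1 ≡ 111
111^2 ≡ 4
111^4 ≡ 16
111^7 = 111^4·111^2·111^1 ≡ 98
111^8 ≡ 30
111^14 = 111^8·111^4·111^2 ≡ 112
111^16 ≡ 109
111^28 = 111^16·111^8·111^4 ≡ 1  ← first divisor giving 1
The order is 28.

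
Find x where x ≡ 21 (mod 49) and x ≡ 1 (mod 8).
217

Using Chinese Remainder Theorem:
M = 49 × 8 = 392
M1 = 8, M2 = 49
y1 = 8^(-1) mod 49 = 43
y2 = 49^(-1) mod 8 = 1
x = (21×8×43 + 1×49×1) mod 392 = 217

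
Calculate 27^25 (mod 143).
1

Repeated squaring. Binary of 25 = 11001.
27^1 ≡ 27 (mod 143); 27^2 ≡ 14 (mod 143); 27^4 ≡ 53 (mod 143); 27^8 ≡ 92 (mod 143); 27^16 ≡ 27 (mod 143)
27^25 = 27^1 × 27^8 × 27^16 ≡ 1 (mod 143)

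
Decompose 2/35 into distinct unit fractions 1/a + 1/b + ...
1/18 + 1/630

Greedy algorithm:
2/35: ceiling(35/2) = 18, use 1/18
1/630: ceiling(630/1) = 630, use 1/630
Result: 2/35 = 1/18 + 1/630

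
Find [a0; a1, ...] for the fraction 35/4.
[8; 1, 3]

Euclidean algorithm steps:
35 = 8 × 4 + 3
4 = 1 × 3 + 1
3 = 3 × 1 + 0
Continued fraction: [8; 1, 3]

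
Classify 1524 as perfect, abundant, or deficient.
abundant

Proper divisors of 1524: sum = 1 + 2 + 3 + 4 + 6 + 12 + 127 + 254 + 381 + 508 + 762 = 2060
Since 2060 > 1524, 1524 is abundant.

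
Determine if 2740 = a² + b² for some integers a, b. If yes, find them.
6² + 52² (a=6, b=52)

Factorization: 2740 = 2^2 × 5 × 137
By Fermat: n is sum of two squares iff every prime p ≡ 3 (mod 4) appears to even power.
All primes ≡ 3 (mod 4) appear to even power.
Search a = 0, 1, 2, … for 2740 - a² a perfect square: first hit at a = 6: 2740 - 36 = 2704 = 52².
2740 = 6² + 52² = 36 + 2704 ✓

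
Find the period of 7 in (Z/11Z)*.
10

11 is prime, so ord(7) divides φ(11) = 10.
Divisors of 10: 1, 2, 5, 10.
Repeated squaring: 7^1 ≡ 7, 7^2 ≡ 5, 7^4 ≡ 3, 7^8 ≡ 9 (mod 11).
Test 7^d mod 11 for each divisor d in increasing order:
7^1 ≡ 7
7^2 ≡ 5
7^5 = 7^4·7^1 ≡ 10
7^10 = 7^8·7^2 ≡ 1  ← first divisor giving 1
The order is 10.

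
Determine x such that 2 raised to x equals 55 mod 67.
8

Baby-step giant-step with step n = ⌈√67⌉ = 9.
Baby steps 2^j mod 67 (j:value) for j=0..8: 0:1, 1:2, 2:4, 3:8, 4:16, 5:32, 6:64, 7:61, 8:55.
h = 55 is already in the table at j=8, so x = 8.
Check: 2^8 ≡ 55 (mod 67).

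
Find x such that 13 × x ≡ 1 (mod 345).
292

gcd(13, 345) = 1, so the inverse exists.
Extended Euclidean algorithm on (345, 13):
345 = 26 × 13 + 7  ⟹  7 = (1)·345 + (-26)·13
13 = 1 × 7 + 6  ⟹  6 = (-1)·345 + (27)·13
7 = 1 × 6 + 1  ⟹  1 = (2)·345 + (-53)·13
So (-53)·13 ≡ 1 (mod 345), i.e. 13^(-1) ≡ -53 ≡ 292 (mod 345).
Check: 13 × 292 = 3796 ≡ 1 (mod 345)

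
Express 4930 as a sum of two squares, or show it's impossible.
13² + 69² (a=13, b=69)

Factorization: 4930 = 2 × 5 × 17 × 29
By Fermat: n is sum of two squares iff every prime p ≡ 3 (mod 4) appears to even power.
All primes ≡ 3 (mod 4) appear to even power.
Search a = 0, 1, 2, … for 4930 - a² a perfect square: first hit at a = 13: 4930 - 169 = 4761 = 69².
4930 = 13² + 69² = 169 + 4761 ✓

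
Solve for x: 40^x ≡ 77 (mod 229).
13

Baby-step giant-step with step n = ⌈√229⌉ = 16.
Baby steps 40^j mod 229 (j:value) for j=0..15: 0:1, 1:40, 2:226, 3:109, 4:9, 5:131, 6:202, 7:65, 8:81, 9:34, 10:215, 11:127, 12:42, 13:77, 14:103, 15:227.
h = 77 is already in the table at j=13, so x = 13.
Check: 40^13 ≡ 77 (mod 229).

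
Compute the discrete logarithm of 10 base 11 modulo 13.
10

Baby-step giant-step with step n = ⌈√13⌉ = 4.
Baby steps 11^j mod 13 (j:value) for j=0..3: 0:1, 1:11, 2:4, 3:5.
Giant-step multiplier: 11^(-4) ≡ 11^(12-4) = 11^8 ≡ 9 (mod 13).
Giant steps γ_i = 10·9^i mod 13: γ_0=10, γ_1=12, γ_2=4 (in table at j=2).
x = i·n + j = 2·4 + 2 = 10.
Check: 11^10 ≡ 10 (mod 13).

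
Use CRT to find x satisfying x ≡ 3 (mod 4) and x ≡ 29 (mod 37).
103

Using Chinese Remainder Theorem:
M = 4 × 37 = 148
M1 = 37, M2 = 4
y1 = 37^(-1) mod 4 = 1
y2 = 4^(-1) mod 37 = 28
x = (3×37×1 + 29×4×28) mod 148 = 103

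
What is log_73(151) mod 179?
132

Baby-step giant-step with step n = ⌈√179⌉ = 14.
Baby steps 73^j mod 179 (j:value) for j=0..13: 0:1, 1:73, 2:138, 3:50, 4:70, 5:98, 6:173, 7:99, 8:67, 9:58, 10:117, 11:128, 12:36, 13:122.
Giant-step multiplier: 73^(-14) ≡ 73^(178-14) = 73^164 ≡ 61 (mod 179).
Giant steps γ_i = 151·61^i mod 179: γ_0=151, γ_1=82, γ_2=169, γ_3=106, γ_4=22, γ_5=89, γ_6=59, γ_7=19, γ_8=85, γ_9=173 (in table at j=6).
x = i·n + j = 9·14 + 6 = 132.
Check: 73^132 ≡ 151 (mod 179).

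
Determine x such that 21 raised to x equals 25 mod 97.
58

Baby-step giant-step with step n = ⌈√97⌉ = 10.
Baby steps 21^j mod 97 (j:value) for j=0..9: 0:1, 1:21, 2:53, 3:46, 4:93, 5:13, 6:79, 7:10, 8:16, 9:45.
Giant-step multiplier: 21^(-10) ≡ 21^(96-10) = 21^86 ≡ 31 (mod 97).
Giant steps γ_i = 25·31^i mod 97: γ_0=25, γ_1=96, γ_2=66, γ_3=9, γ_4=85, γ_5=16 (in table at j=8).
x = i·n + j = 5·10 + 8 = 58.
Check: 21^58 ≡ 25 (mod 97).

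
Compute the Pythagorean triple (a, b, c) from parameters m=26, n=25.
(51, 1300, 1301)

Euclid's formula: a = m² - n², b = 2mn, c = m² + n²
m = 26, n = 25
a = 26² - 25² = 676 - 625 = 51
b = 2 × 26 × 25 = 1300
c = 26² + 25² = 676 + 625 = 1301
Verification: 51² + 1300² = 2601 + 1690000 = 1692601 = 1301² ✓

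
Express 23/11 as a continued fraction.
[2; 11]

Euclidean algorithm steps:
23 = 2 × 11 + 1
11 = 11 × 1 + 0
Continued fraction: [2; 11]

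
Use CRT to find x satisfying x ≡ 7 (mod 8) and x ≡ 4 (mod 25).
79

Using Chinese Remainder Theorem:
M = 8 × 25 = 200
M1 = 25, M2 = 8
y1 = 25^(-1) mod 8 = 1
y2 = 8^(-1) mod 25 = 22
x = (7×25×1 + 4×8×22) mod 200 = 79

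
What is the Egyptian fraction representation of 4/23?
1/6 + 1/138

Greedy algorithm:
4/23: ceiling(23/4) = 6, use 1/6
1/138: ceiling(138/1) = 138, use 1/138
Result: 4/23 = 1/6 + 1/138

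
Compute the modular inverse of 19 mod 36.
19

gcd(19, 36) = 1, so the inverse exists.
Extended Euclidean algorithm on (36, 19):
36 = 1 × 19 + 17  ⟹  17 = (1)·36 + (-1)·19
19 = 1 × 17 + 2  ⟹  2 = (-1)·36 + (2)·19
17 = 8 × 2 + 1  ⟹  1 = (9)·36 + (-17)·19
So (-17)·19 ≡ 1 (mod 36), i.e. 19^(-1) ≡ -17 ≡ 19 (mod 36).
Check: 19 × 19 = 361 ≡ 1 (mod 36)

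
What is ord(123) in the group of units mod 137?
17

137 is prime, so ord(123) divides φ(137) = 136.
Divisors of 136: 1, 2, 4, 8, 17, 34, 68, 136.
Repeated squaring: 123^1 ≡ 123, 123^2 ≡ 59, 123^4 ≡ 56, 123^8 ≡ 122, 123^16 ≡ 88, 123^32 ≡ 72, 123^64 ≡ 115, 123^128 ≡ 73 (mod 137).
Test 123^d mod 137 for each divisor d in increasing order:
123^1 ≡ 123
123^2 ≡ 59
123^4 ≡ 56
123^8 ≡ 122
123^17 = 123^16·123^1 ≡ 1  ← first divisor giving 1
The order is 17.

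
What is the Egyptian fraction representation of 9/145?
1/17 + 1/309 + 1/108813 + 1/13813538318 + 1/381627681711894999930

Greedy algorithm:
9/145: ceiling(145/9) = 17, use 1/17
8/2465: ceiling(2465/8) = 309, use 1/309
7/761685: ceiling(761685/7) = 108813, use 1/108813
2/27627076635: ceiling(27627076635/2) = 13813538318, use 1/13813538318
1/381627681711894999930: ceiling(381627681711894999930/1) = 381627681711894999930, use 1/381627681711894999930
Result: 9/145 = 1/17 + 1/309 + 1/108813 + 1/13813538318 + 1/381627681711894999930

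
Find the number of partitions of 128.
4351078600

p(n) counts ways to write n as a sum of positive integers (order ignored).
Euler's pentagonal recurrence: p(k) = p(k-1) + p(k-2) - p(k-5) - p(k-7) + p(k-12) + p(k-15) - ... (offsets j(3j∓1)/2, signs ++--, p(0)=1, p(<0)=0).
DP table for k = 0..127: p(0)=1, p(1)=1, p(2)=2, p(3)=3, p(4)=5, p(5)=7, p(6)=11, p(7)=15, p(8)=22, p(9)=30, p(10)=42, p(11)=56, p(12)=77, p(13)=101, p(14)=135, p(15)=176, p(16)=231, p(17)=297, p(18)=385, p(19)=490, p(20)=627, p(21)=792, p(22)=1002, p(23)=1255, p(24)=1575, p(25)=1958, p(26)=2436, p(27)=3010, p(28)=3718, p(29)=4565, p(30)=5604, p(31)=6842, p(32)=8349, p(33)=10143, p(34)=12310, p(35)=14883, p(36)=17977, p(37)=21637, p(38)=26015, p(39)=31185, p(40)=37338, p(41)=44583, p(42)=53174, p(43)=63261, p(44)=75175, p(45)=89134, p(46)=105558, p(47)=124754, p(48)=147273, p(49)=173525, p(50)=204226, p(51)=239943, p(52)=281589, p(53)=329931, p(54)=386155, p(55)=451276, p(56)=526823, p(57)=614154, p(58)=715220, p(59)=831820, p(60)=966467, p(61)=1121505, p(62)=1300156, p(63)=1505499, p(64)=1741630, p(65)=2012558, p(66)=2323520, p(67)=2679689, p(68)=3087735, p(69)=3554345, p(70)=4087968, p(71)=4697205, p(72)=5392783, p(73)=6185689, p(74)=7089500, p(75)=8118264, p(76)=9289091, p(77)=10619863, p(78)=12132164, p(79)=13848650, p(80)=15796476, p(81)=18004327, p(82)=20506255, p(83)=23338469, p(84)=26543660, p(85)=30167357, p(86)=34262962, p(87)=38887673, p(88)=44108109, p(89)=49995925, p(90)=56634173, p(91)=64112359, p(92)=72533807, p(93)=82010177, p(94)=92669720, p(95)=104651419, p(96)=118114304, p(97)=133230930, p(98)=150198136, p(99)=169229875, p(100)=190569292, p(101)=214481126, p(102)=241265379, p(103)=271248950, p(104)=304801365, p(105)=342325709, p(106)=384276336, p(107)=431149389, p(108)=483502844, p(109)=541946240, p(110)=607163746, p(111)=679903203, p(112)=761002156, p(113)=851376628, p(114)=952050665, p(115)=1064144451, p(116)=1188908248, p(117)=1327710076, p(118)=1482074143, p(119)=1653668665, p(120)=1844349560, p(121)=2056148051, p(122)=2291320912, p(123)=2552338241, p(124)=2841940500, p(125)=3163127352, p(126)=3519222692, p(127)=3913864295.
Final step: p(128) = p(127) + p(126) - p(123) - p(121) + p(116) + p(113) - p(106) - p(102) + p(93) + p(88) - p(77) - p(71) + p(58) + p(51) - p(36) - p(28) + p(11) + p(2)
= 3913864295 + 3519222692 - 2552338241 - 2056148051 + 1188908248 + 851376628 - 384276336 - 241265379 + 82010177 + 44108109 - 10619863 - 4697205 + 715220 + 239943 - 17977 - 3718 + 56 + 2
= 4351078600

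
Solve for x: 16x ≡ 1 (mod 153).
67

gcd(16, 153) = 1, so the inverse exists.
Extended Euclidean algorithm on (153, 16):
153 = 9 × 16 + 9  ⟹  9 = (1)·153 + (-9)·16
16 = 1 × 9 + 7  ⟹  7 = (-1)·153 + (10)·16
9 = 1 × 7 + 2  ⟹  2 = (2)·153 + (-19)·16
7 = 3 × 2 + 1  ⟹  1 = (-7)·153 + (67)·16
So (67)·16 ≡ 1 (mod 153), i.e. 16^(-1) ≡ 67 (mod 153).
Check: 16 × 67 = 1072 ≡ 1 (mod 153)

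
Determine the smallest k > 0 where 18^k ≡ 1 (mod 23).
11

23 is prime, so ord(18) divides φ(23) = 22.
Divisors of 22: 1, 2, 11, 22.
Repeated squaring: 18^1 ≡ 18, 18^2 ≡ 2, 18^4 ≡ 4, 18^8 ≡ 16, 18^16 ≡ 3 (mod 23).
Test 18^d mod 23 for each divisor d in increasing order:
18^1 ≡ 18
18^2 ≡ 2
18^11 = 18^8·18^2·18^1 ≡ 1  ← first divisor giving 1
The order is 11.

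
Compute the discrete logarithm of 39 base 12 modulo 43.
9

Baby-step giant-step with step n = ⌈√43⌉ = 7.
Baby steps 12^j mod 43 (j:value) for j=0..6: 0:1, 1:12, 2:15, 3:8, 4:10, 5:34, 6:21.
Giant-step multiplier: 12^(-7) ≡ 12^(42-7) = 12^35 ≡ 7 (mod 43).
Giant steps γ_i = 39·7^i mod 43: γ_0=39, γ_1=15 (in table at j=2).
x = i·n + j = 1·7 + 2 = 9.
Check: 12^9 ≡ 39 (mod 43).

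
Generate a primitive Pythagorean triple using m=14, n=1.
(195, 28, 197)

Euclid's formula: a = m² - n², b = 2mn, c = m² + n²
m = 14, n = 1
a = 14² - 1² = 196 - 1 = 195
b = 2 × 14 × 1 = 28
c = 14² + 1² = 196 + 1 = 197
Verification: 195² + 28² = 38025 + 784 = 38809 = 197² ✓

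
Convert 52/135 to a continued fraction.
[0; 2, 1, 1, 2, 10]

Euclidean algorithm steps:
52 = 0 × 135 + 52
135 = 2 × 52 + 31
52 = 1 × 31 + 21
31 = 1 × 21 + 10
21 = 2 × 10 + 1
10 = 10 × 1 + 0
Continued fraction: [0; 2, 1, 1, 2, 10]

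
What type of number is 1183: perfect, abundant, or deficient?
deficient

Proper divisors of 1183: sum = 1 + 7 + 13 + 91 + 169 = 281
Since 281 < 1183, 1183 is deficient.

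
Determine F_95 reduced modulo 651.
253

Matrix identity: Q^n = [[F_(n+1), F_n], [F_n, F_(n-1)]] with Q = [[1,1],[1,0]].
n = 95 = 1011111₂. Square-and-multiply, entries mod 651:
Q^1 = [[1,1],[1,0]]
Q^2 = (Q^1)² = [[2,1],[1,1]]
Q^5 = (Q^2)²·Q = [[8,5],[5,3]]
Q^11 = (Q^5)²·Q = [[144,89],[89,55]]
Q^23 = (Q^11)²·Q = [[147,13],[13,134]]
Q^47 = (Q^23)²·Q = [[42,295],[295,398]]
Q^95 = (Q^47)²·Q = [[504,253],[253,251]]
F_95 mod 651 = Q^95[0][1] = 253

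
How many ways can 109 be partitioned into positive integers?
541946240

p(n) counts ways to write n as a sum of positive integers (order ignored).
Euler's pentagonal recurrence: p(k) = p(k-1) + p(k-2) - p(k-5) - p(k-7) + p(k-12) + p(k-15) - ... (offsets j(3j∓1)/2, signs ++--, p(0)=1, p(<0)=0).
DP table for k = 0..108: p(0)=1, p(1)=1, p(2)=2, p(3)=3, p(4)=5, p(5)=7, p(6)=11, p(7)=15, p(8)=22, p(9)=30, p(10)=42, p(11)=56, p(12)=77, p(13)=101, p(14)=135, p(15)=176, p(16)=231, p(17)=297, p(18)=385, p(19)=490, p(20)=627, p(21)=792, p(22)=1002, p(23)=1255, p(24)=1575, p(25)=1958, p(26)=2436, p(27)=3010, p(28)=3718, p(29)=4565, p(30)=5604, p(31)=6842, p(32)=8349, p(33)=10143, p(34)=12310, p(35)=14883, p(36)=17977, p(37)=21637, p(38)=26015, p(39)=31185, p(40)=37338, p(41)=44583, p(42)=53174, p(43)=63261, p(44)=75175, p(45)=89134, p(46)=105558, p(47)=124754, p(48)=147273, p(49)=173525, p(50)=204226, p(51)=239943, p(52)=281589, p(53)=329931, p(54)=386155, p(55)=451276, p(56)=526823, p(57)=614154, p(58)=715220, p(59)=831820, p(60)=966467, p(61)=1121505, p(62)=1300156, p(63)=1505499, p(64)=1741630, p(65)=2012558, p(66)=2323520, p(67)=2679689, p(68)=3087735, p(69)=3554345, p(70)=4087968, p(71)=4697205, p(72)=5392783, p(73)=6185689, p(74)=7089500, p(75)=8118264, p(76)=9289091, p(77)=10619863, p(78)=12132164, p(79)=13848650, p(80)=15796476, p(81)=18004327, p(82)=20506255, p(83)=23338469, p(84)=26543660, p(85)=30167357, p(86)=34262962, p(87)=38887673, p(88)=44108109, p(89)=49995925, p(90)=56634173, p(91)=64112359, p(92)=72533807, p(93)=82010177, p(94)=92669720, p(95)=104651419, p(96)=118114304, p(97)=133230930, p(98)=150198136, p(99)=169229875, p(100)=190569292, p(101)=214481126, p(102)=241265379, p(103)=271248950, p(104)=304801365, p(105)=342325709, p(106)=384276336, p(107)=431149389, p(108)=483502844.
Final step: p(109) = p(108) + p(107) - p(104) - p(102) + p(97) + p(94) - p(87) - p(83) + p(74) + p(69) - p(58) - p(52) + p(39) + p(32) - p(17) - p(9)
= 483502844 + 431149389 - 304801365 - 241265379 + 133230930 + 92669720 - 38887673 - 23338469 + 7089500 + 3554345 - 715220 - 281589 + 31185 + 8349 - 297 - 30
= 541946240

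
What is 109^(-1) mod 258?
187

gcd(109, 258) = 1, so the inverse exists.
Extended Euclidean algorithm on (258, 109):
258 = 2 × 109 + 40  ⟹  40 = (1)·258 + (-2)·109
109 = 2 × 40 + 29  ⟹  29 = (-2)·258 + (5)·109
40 = 1 × 29 + 11  ⟹  11 = (3)·258 + (-7)·109
29 = 2 × 11 + 7  ⟹  7 = (-8)·258 + (19)·109
11 = 1 × 7 + 4  ⟹  4 = (11)·258 + (-26)·109
7 = 1 × 4 + 3  ⟹  3 = (-19)·258 + (45)·109
4 = 1 × 3 + 1  ⟹  1 = (30)·258 + (-71)·109
So (-71)·109 ≡ 1 (mod 258), i.e. 109^(-1) ≡ -71 ≡ 187 (mod 258).
Check: 109 × 187 = 20383 ≡ 1 (mod 258)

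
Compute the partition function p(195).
2580840212973

p(n) counts ways to write n as a sum of positive integers (order ignored).
Euler's pentagonal recurrence: p(k) = p(k-1) + p(k-2) - p(k-5) - p(k-7) + p(k-12) + p(k-15) - ... (offsets j(3j∓1)/2, signs ++--, p(0)=1, p(<0)=0).
DP table for k = 0..194: p(0)=1, p(1)=1, p(2)=2, p(3)=3, p(4)=5, p(5)=7, p(6)=11, p(7)=15, p(8)=22, p(9)=30, p(10)=42, p(11)=56, p(12)=77, p(13)=101, p(14)=135, p(15)=176, p(16)=231, p(17)=297, p(18)=385, p(19)=490, p(20)=627, p(21)=792, p(22)=1002, p(23)=1255, p(24)=1575, p(25)=1958, p(26)=2436, p(27)=3010, p(28)=3718, p(29)=4565, p(30)=5604, p(31)=6842, p(32)=8349, p(33)=10143, p(34)=12310, p(35)=14883, p(36)=17977, p(37)=21637, p(38)=26015, p(39)=31185, p(40)=37338, p(41)=44583, p(42)=53174, p(43)=63261, p(44)=75175, p(45)=89134, p(46)=105558, p(47)=124754, p(48)=147273, p(49)=173525, p(50)=204226, p(51)=239943, p(52)=281589, p(53)=329931, p(54)=386155, p(55)=451276, p(56)=526823, p(57)=614154, p(58)=715220, p(59)=831820, p(60)=966467, p(61)=1121505, p(62)=1300156, p(63)=1505499, p(64)=1741630, p(65)=2012558, p(66)=2323520, p(67)=2679689, p(68)=3087735, p(69)=3554345, p(70)=4087968, p(71)=4697205, p(72)=5392783, p(73)=6185689, p(74)=7089500, p(75)=8118264, p(76)=9289091, p(77)=10619863, p(78)=12132164, p(79)=13848650, p(80)=15796476, p(81)=18004327, p(82)=20506255, p(83)=23338469, p(84)=26543660, p(85)=30167357, p(86)=34262962, p(87)=38887673, p(88)=44108109, p(89)=49995925, p(90)=56634173, p(91)=64112359, p(92)=72533807, p(93)=82010177, p(94)=92669720, p(95)=104651419, p(96)=118114304, p(97)=133230930, p(98)=150198136, p(99)=169229875, p(100)=190569292, p(101)=214481126, p(102)=241265379, p(103)=271248950, p(104)=304801365, p(105)=342325709, p(106)=384276336, p(107)=431149389, p(108)=483502844, p(109)=541946240, p(110)=607163746, p(111)=679903203, p(112)=761002156, p(113)=851376628, p(114)=952050665, p(115)=1064144451, p(116)=1188908248, p(117)=1327710076, p(118)=1482074143, p(119)=1653668665, p(120)=1844349560, p(121)=2056148051, p(122)=2291320912, p(123)=2552338241, p(124)=2841940500, p(125)=3163127352, p(126)=3519222692, p(127)=3913864295, p(128)=4351078600, p(129)=4835271870, p(130)=5371315400, p(131)=5964539504, p(132)=6620830889, p(133)=7346629512, p(134)=8149040695, p(135)=9035836076, p(136)=10015581680, p(137)=11097645016, p(138)=12292341831, p(139)=13610949895, p(140)=15065878135, p(141)=16670689208, p(142)=18440293320, p(143)=20390982757, p(144)=22540654445, p(145)=24908858009, p(146)=27517052599, p(147)=30388671978, p(148)=33549419497, p(149)=37027355200, p(150)=40853235313, p(151)=45060624582, p(152)=49686288421, p(153)=54770336324, p(154)=60356673280, p(155)=66493182097, p(156)=73232243759, p(157)=80630964769, p(158)=88751778802, p(159)=97662728555, p(160)=107438159466, p(161)=118159068427, p(162)=129913904637, p(163)=142798995930, p(164)=156919475295, p(165)=172389800255, p(166)=189334822579, p(167)=207890420102, p(168)=228204732751, p(169)=250438925115, p(170)=274768617130, p(171)=301384802048, p(172)=330495499613, p(173)=362326859895, p(174)=397125074750, p(175)=435157697830, p(176)=476715857290, p(177)=522115831195, p(178)=571701605655, p(179)=625846753120, p(180)=684957390936, p(181)=749474411781, p(182)=819876908323, p(183)=896684817527, p(184)=980462880430, p(185)=1071823774337, p(186)=1171432692373, p(187)=1280011042268, p(188)=1398341745571, p(189)=1527273599625, p(190)=1667727404093, p(191)=1820701100652, p(192)=1987276856363, p(193)=2168627105469, p(194)=2366022741845.
Final step: p(195) = p(194) + p(193) - p(190) - p(188) + p(183) + p(180) - p(173) - p(169) + p(160) + p(155) - p(144) - p(138) + p(125) + p(118) - p(103) - p(95) + p(78) + p(69) - p(50) - p(40) + p(19) + p(8)
= 2366022741845 + 2168627105469 - 1667727404093 - 1398341745571 + 896684817527 + 684957390936 - 362326859895 - 250438925115 + 107438159466 + 66493182097 - 22540654445 - 12292341831 + 3163127352 + 1482074143 - 271248950 - 104651419 + 12132164 + 3554345 - 204226 - 37338 + 490 + 22
= 2580840212973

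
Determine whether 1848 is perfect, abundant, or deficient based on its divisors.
abundant

Proper divisors of 1848: sum = 1 + 2 + 3 + 4 + 6 + 7 + 8 + 11 + ... + 308 + 462 + 616 + 924 (31 divisors) = 3912
Since 3912 > 1848, 1848 is abundant.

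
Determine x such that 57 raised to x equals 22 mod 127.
98

Baby-step giant-step with step n = ⌈√127⌉ = 12.
Baby steps 57^j mod 127 (j:value) for j=0..11: 0:1, 1:57, 2:74, 3:27, 4:15, 5:93, 6:94, 7:24, 8:98, 9:125, 10:13, 11:106.
Giant-step multiplier: 57^(-12) ≡ 57^(126-12) = 57^114 ≡ 87 (mod 127).
Giant steps γ_i = 22·87^i mod 127: γ_0=22, γ_1=9, γ_2=21, γ_3=49, γ_4=72, γ_5=41, γ_6=11, γ_7=68, γ_8=74 (in table at j=2).
x = i·n + j = 8·12 + 2 = 98.
Check: 57^98 ≡ 22 (mod 127).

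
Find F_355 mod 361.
233

Matrix identity: Q^n = [[F_(n+1), F_n], [F_n, F_(n-1)]] with Q = [[1,1],[1,0]].
n = 355 = 101100011₂. Square-and-multiply, entries mod 361:
Q^1 = [[1,1],[1,0]]
Q^2 = (Q^1)² = [[2,1],[1,1]]
Q^5 = (Q^2)²·Q = [[8,5],[5,3]]
Q^11 = (Q^5)²·Q = [[144,89],[89,55]]
Q^22 = (Q^11)² = [[138,22],[22,116]]
Q^44 = (Q^22)² = [[34,173],[173,222]]
Q^88 = (Q^44)² = [[39,246],[246,154]]
Q^177 = (Q^88)²·Q = [[132,306],[306,187]]
Q^355 = (Q^177)²·Q = [[16,233],[233,144]]
F_355 mod 361 = Q^355[0][1] = 233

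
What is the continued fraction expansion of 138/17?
[8; 8, 2]

Euclidean algorithm steps:
138 = 8 × 17 + 2
17 = 8 × 2 + 1
2 = 2 × 1 + 0
Continued fraction: [8; 8, 2]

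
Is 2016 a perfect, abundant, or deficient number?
abundant

Proper divisors of 2016: sum = 1 + 2 + 3 + 4 + 6 + 7 + 8 + 9 + ... + 336 + 504 + 672 + 1008 (35 divisors) = 4536
Since 4536 > 2016, 2016 is abundant.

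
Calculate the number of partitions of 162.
129913904637

p(n) counts ways to write n as a sum of positive integers (order ignored).
Euler's pentagonal recurrence: p(k) = p(k-1) + p(k-2) - p(k-5) - p(k-7) + p(k-12) + p(k-15) - ... (offsets j(3j∓1)/2, signs ++--, p(0)=1, p(<0)=0).
DP table for k = 0..161: p(0)=1, p(1)=1, p(2)=2, p(3)=3, p(4)=5, p(5)=7, p(6)=11, p(7)=15, p(8)=22, p(9)=30, p(10)=42, p(11)=56, p(12)=77, p(13)=101, p(14)=135, p(15)=176, p(16)=231, p(17)=297, p(18)=385, p(19)=490, p(20)=627, p(21)=792, p(22)=1002, p(23)=1255, p(24)=1575, p(25)=1958, p(26)=2436, p(27)=3010, p(28)=3718, p(29)=4565, p(30)=5604, p(31)=6842, p(32)=8349, p(33)=10143, p(34)=12310, p(35)=14883, p(36)=17977, p(37)=21637, p(38)=26015, p(39)=31185, p(40)=37338, p(41)=44583, p(42)=53174, p(43)=63261, p(44)=75175, p(45)=89134, p(46)=105558, p(47)=124754, p(48)=147273, p(49)=173525, p(50)=204226, p(51)=239943, p(52)=281589, p(53)=329931, p(54)=386155, p(55)=451276, p(56)=526823, p(57)=614154, p(58)=715220, p(59)=831820, p(60)=966467, p(61)=1121505, p(62)=1300156, p(63)=1505499, p(64)=1741630, p(65)=2012558, p(66)=2323520, p(67)=2679689, p(68)=3087735, p(69)=3554345, p(70)=4087968, p(71)=4697205, p(72)=5392783, p(73)=6185689, p(74)=7089500, p(75)=8118264, p(76)=9289091, p(77)=10619863, p(78)=12132164, p(79)=13848650, p(80)=15796476, p(81)=18004327, p(82)=20506255, p(83)=23338469, p(84)=26543660, p(85)=30167357, p(86)=34262962, p(87)=38887673, p(88)=44108109, p(89)=49995925, p(90)=56634173, p(91)=64112359, p(92)=72533807, p(93)=82010177, p(94)=92669720, p(95)=104651419, p(96)=118114304, p(97)=133230930, p(98)=150198136, p(99)=169229875, p(100)=190569292, p(101)=214481126, p(102)=241265379, p(103)=271248950, p(104)=304801365, p(105)=342325709, p(106)=384276336, p(107)=431149389, p(108)=483502844, p(109)=541946240, p(110)=607163746, p(111)=679903203, p(112)=761002156, p(113)=851376628, p(114)=952050665, p(115)=1064144451, p(116)=1188908248, p(117)=1327710076, p(118)=1482074143, p(119)=1653668665, p(120)=1844349560, p(121)=2056148051, p(122)=2291320912, p(123)=2552338241, p(124)=2841940500, p(125)=3163127352, p(126)=3519222692, p(127)=3913864295, p(128)=4351078600, p(129)=4835271870, p(130)=5371315400, p(131)=5964539504, p(132)=6620830889, p(133)=7346629512, p(134)=8149040695, p(135)=9035836076, p(136)=10015581680, p(137)=11097645016, p(138)=12292341831, p(139)=13610949895, p(140)=15065878135, p(141)=16670689208, p(142)=18440293320, p(143)=20390982757, p(144)=22540654445, p(145)=24908858009, p(146)=27517052599, p(147)=30388671978, p(148)=33549419497, p(149)=37027355200, p(150)=40853235313, p(151)=45060624582, p(152)=49686288421, p(153)=54770336324, p(154)=60356673280, p(155)=66493182097, p(156)=73232243759, p(157)=80630964769, p(158)=88751778802, p(159)=97662728555, p(160)=107438159466, p(161)=118159068427.
Final step: p(162) = p(161) + p(160) - p(157) - p(155) + p(150) + p(147) - p(140) - p(136) + p(127) + p(122) - p(111) - p(105) + p(92) + p(85) - p(70) - p(62) + p(45) + p(36) - p(17) - p(7)
= 118159068427 + 107438159466 - 80630964769 - 66493182097 + 40853235313 + 30388671978 - 15065878135 - 10015581680 + 3913864295 + 2291320912 - 679903203 - 342325709 + 72533807 + 30167357 - 4087968 - 1300156 + 89134 + 17977 - 297 - 15
= 129913904637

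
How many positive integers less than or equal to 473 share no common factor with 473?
420

473 = 11 × 43
φ(n) = n × ∏(1 - 1/p) for each prime p dividing n
φ(473) = 473 × (1 - 1/11) × (1 - 1/43) = 420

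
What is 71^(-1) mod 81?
8

gcd(71, 81) = 1, so the inverse exists.
Extended Euclidean algorithm on (81, 71):
81 = 1 × 71 + 10  ⟹  10 = (1)·81 + (-1)·71
71 = 7 × 10 + 1  ⟹  1 = (-7)·81 + (8)·71
So (8)·71 ≡ 1 (mod 81), i.e. 71^(-1) ≡ 8 (mod 81).
Check: 71 × 8 = 568 ≡ 1 (mod 81)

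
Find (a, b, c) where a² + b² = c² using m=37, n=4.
(1353, 296, 1385)

Euclid's formula: a = m² - n², b = 2mn, c = m² + n²
m = 37, n = 4
a = 37² - 4² = 1369 - 16 = 1353
b = 2 × 37 × 4 = 296
c = 37² + 4² = 1369 + 16 = 1385
Verification: 1353² + 296² = 1830609 + 87616 = 1918225 = 1385² ✓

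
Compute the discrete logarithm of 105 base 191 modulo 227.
203

Baby-step giant-step with step n = ⌈√227⌉ = 16.
Baby steps 191^j mod 227 (j:value) for j=0..15: 0:1, 1:191, 2:161, 3:106, 4:43, 5:41, 6:113, 7:18, 8:33, 9:174, 10:92, 11:93, 12:57, 13:218, 14:97, 15:140.
Giant-step multiplier: 191^(-16) ≡ 191^(226-16) = 191^210 ≡ 74 (mod 227).
Giant steps γ_i = 105·74^i mod 227: γ_0=105, γ_1=52, γ_2=216, γ_3=94, γ_4=146, γ_5=135, γ_6=2, γ_7=148, γ_8=56, γ_9=58, γ_10=206, γ_11=35, γ_12=93 (in table at j=11).
x = i·n + j = 12·16 + 11 = 203.
Check: 191^203 ≡ 105 (mod 227).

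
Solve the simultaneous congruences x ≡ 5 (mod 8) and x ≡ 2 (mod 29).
205

Using Chinese Remainder Theorem:
M = 8 × 29 = 232
M1 = 29, M2 = 8
y1 = 29^(-1) mod 8 = 5
y2 = 8^(-1) mod 29 = 11
x = (5×29×5 + 2×8×11) mod 232 = 205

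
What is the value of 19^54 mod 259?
36

Repeated squaring. Binary of 54 = 110110.
19^1 ≡ 19 (mod 259); 19^2 ≡ 102 (mod 259); 19^4 ≡ 44 (mod 259); 19^8 ≡ 123 (mod 259); 19^16 ≡ 107 (mod 259); 19^32 ≡ 53 (mod 259)
19^54 = 19^2 × 19^4 × 19^16 × 19^32 ≡ 36 (mod 259)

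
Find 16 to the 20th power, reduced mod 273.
256

Repeated squaring. Binary of 20 = 10100.
16^1 ≡ 16 (mod 273); 16^2 ≡ 256 (mod 273); 16^4 ≡ 16 (mod 273); 16^8 ≡ 256 (mod 273); 16^16 ≡ 16 (mod 273)
16^20 = 16^4 × 16^16 ≡ 256 (mod 273)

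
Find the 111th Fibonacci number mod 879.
316

Matrix identity: Q^n = [[F_(n+1), F_n], [F_n, F_(n-1)]] with Q = [[1,1],[1,0]].
n = 111 = 1101111₂. Square-and-multiply, entries mod 879:
Q^1 = [[1,1],[1,0]]
Q^3 = (Q^1)²·Q = [[3,2],[2,1]]
Q^6 = (Q^3)² = [[13,8],[8,5]]
Q^13 = (Q^6)²·Q = [[377,233],[233,144]]
Q^27 = (Q^13)²·Q = [[492,401],[401,91]]
Q^55 = (Q^27)²·Q = [[252,283],[283,848]]
Q^111 = (Q^55)²·Q = [[450,316],[316,134]]
F_111 mod 879 = Q^111[0][1] = 316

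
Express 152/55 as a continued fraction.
[2; 1, 3, 4, 3]

Euclidean algorithm steps:
152 = 2 × 55 + 42
55 = 1 × 42 + 13
42 = 3 × 13 + 3
13 = 4 × 3 + 1
3 = 3 × 1 + 0
Continued fraction: [2; 1, 3, 4, 3]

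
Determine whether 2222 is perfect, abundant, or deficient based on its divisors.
deficient

Proper divisors of 2222: sum = 1 + 2 + 11 + 22 + 101 + 202 + 1111 = 1450
Since 1450 < 2222, 2222 is deficient.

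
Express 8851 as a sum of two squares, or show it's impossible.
Not possible

Factorization: 8851 = 53 × 167
By Fermat: n is sum of two squares iff every prime p ≡ 3 (mod 4) appears to even power.
Prime(s) ≡ 3 (mod 4) with odd exponent: [(167, 1)]
Therefore 8851 cannot be expressed as a² + b².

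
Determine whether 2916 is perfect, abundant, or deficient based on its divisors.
abundant

Proper divisors of 2916: sum = 1 + 2 + 3 + 4 + 6 + 9 + 12 + 18 + ... + 486 + 729 + 972 + 1458 (20 divisors) = 4735
Since 4735 > 2916, 2916 is abundant.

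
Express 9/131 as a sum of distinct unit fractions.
1/15 + 1/492 + 1/322260

Greedy algorithm:
9/131: ceiling(131/9) = 15, use 1/15
4/1965: ceiling(1965/4) = 492, use 1/492
1/322260: ceiling(322260/1) = 322260, use 1/322260
Result: 9/131 = 1/15 + 1/492 + 1/322260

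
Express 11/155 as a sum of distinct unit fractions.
1/15 + 1/233 + 1/108345

Greedy algorithm:
11/155: ceiling(155/11) = 15, use 1/15
2/465: ceiling(465/2) = 233, use 1/233
1/108345: ceiling(108345/1) = 108345, use 1/108345
Result: 11/155 = 1/15 + 1/233 + 1/108345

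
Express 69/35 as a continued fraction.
[1; 1, 34]

Euclidean algorithm steps:
69 = 1 × 35 + 34
35 = 1 × 34 + 1
34 = 34 × 1 + 0
Continued fraction: [1; 1, 34]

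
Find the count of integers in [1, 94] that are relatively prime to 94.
46

94 = 2 × 47
φ(n) = n × ∏(1 - 1/p) for each prime p dividing n
φ(94) = 94 × (1 - 1/2) × (1 - 1/47) = 46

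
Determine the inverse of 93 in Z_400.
357

gcd(93, 400) = 1, so the inverse exists.
Extended Euclidean algorithm on (400, 93):
400 = 4 × 93 + 28  ⟹  28 = (1)·400 + (-4)·93
93 = 3 × 28 + 9  ⟹  9 = (-3)·400 + (13)·93
28 = 3 × 9 + 1  ⟹  1 = (10)·400 + (-43)·93
So (-43)·93 ≡ 1 (mod 400), i.e. 93^(-1) ≡ -43 ≡ 357 (mod 400).
Check: 93 × 357 = 33201 ≡ 1 (mod 400)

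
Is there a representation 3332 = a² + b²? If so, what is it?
14² + 56² (a=14, b=56)

Factorization: 3332 = 2^2 × 7^2 × 17
By Fermat: n is sum of two squares iff every prime p ≡ 3 (mod 4) appears to even power.
All primes ≡ 3 (mod 4) appear to even power.
Search a = 0, 1, 2, … for 3332 - a² a perfect square: first hit at a = 14: 3332 - 196 = 3136 = 56².
3332 = 14² + 56² = 196 + 3136 ✓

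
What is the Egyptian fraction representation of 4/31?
1/8 + 1/248

Greedy algorithm:
4/31: ceiling(31/4) = 8, use 1/8
1/248: ceiling(248/1) = 248, use 1/248
Result: 4/31 = 1/8 + 1/248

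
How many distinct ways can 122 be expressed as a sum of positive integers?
2291320912

p(n) counts ways to write n as a sum of positive integers (order ignored).
Euler's pentagonal recurrence: p(k) = p(k-1) + p(k-2) - p(k-5) - p(k-7) + p(k-12) + p(k-15) - ... (offsets j(3j∓1)/2, signs ++--, p(0)=1, p(<0)=0).
DP table for k = 0..121: p(0)=1, p(1)=1, p(2)=2, p(3)=3, p(4)=5, p(5)=7, p(6)=11, p(7)=15, p(8)=22, p(9)=30, p(10)=42, p(11)=56, p(12)=77, p(13)=101, p(14)=135, p(15)=176, p(16)=231, p(17)=297, p(18)=385, p(19)=490, p(20)=627, p(21)=792, p(22)=1002, p(23)=1255, p(24)=1575, p(25)=1958, p(26)=2436, p(27)=3010, p(28)=3718, p(29)=4565, p(30)=5604, p(31)=6842, p(32)=8349, p(33)=10143, p(34)=12310, p(35)=14883, p(36)=17977, p(37)=21637, p(38)=26015, p(39)=31185, p(40)=37338, p(41)=44583, p(42)=53174, p(43)=63261, p(44)=75175, p(45)=89134, p(46)=105558, p(47)=124754, p(48)=147273, p(49)=173525, p(50)=204226, p(51)=239943, p(52)=281589, p(53)=329931, p(54)=386155, p(55)=451276, p(56)=526823, p(57)=614154, p(58)=715220, p(59)=831820, p(60)=966467, p(61)=1121505, p(62)=1300156, p(63)=1505499, p(64)=1741630, p(65)=2012558, p(66)=2323520, p(67)=2679689, p(68)=3087735, p(69)=3554345, p(70)=4087968, p(71)=4697205, p(72)=5392783, p(73)=6185689, p(74)=7089500, p(75)=8118264, p(76)=9289091, p(77)=10619863, p(78)=12132164, p(79)=13848650, p(80)=15796476, p(81)=18004327, p(82)=20506255, p(83)=23338469, p(84)=26543660, p(85)=30167357, p(86)=34262962, p(87)=38887673, p(88)=44108109, p(89)=49995925, p(90)=56634173, p(91)=64112359, p(92)=72533807, p(93)=82010177, p(94)=92669720, p(95)=104651419, p(96)=118114304, p(97)=133230930, p(98)=150198136, p(99)=169229875, p(100)=190569292, p(101)=214481126, p(102)=241265379, p(103)=271248950, p(104)=304801365, p(105)=342325709, p(106)=384276336, p(107)=431149389, p(108)=483502844, p(109)=541946240, p(110)=607163746, p(111)=679903203, p(112)=761002156, p(113)=851376628, p(114)=952050665, p(115)=1064144451, p(116)=1188908248, p(117)=1327710076, p(118)=1482074143, p(119)=1653668665, p(120)=1844349560, p(121)=2056148051.
Final step: p(122) = p(121) + p(120) - p(117) - p(115) + p(110) + p(107) - p(100) - p(96) + p(87) + p(82) - p(71) - p(65) + p(52) + p(45) - p(30) - p(22) + p(5)
= 2056148051 + 1844349560 - 1327710076 - 1064144451 + 607163746 + 431149389 - 190569292 - 118114304 + 38887673 + 20506255 - 4697205 - 2012558 + 281589 + 89134 - 5604 - 1002 + 7
= 2291320912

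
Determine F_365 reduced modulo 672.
149

Matrix identity: Q^n = [[F_(n+1), F_n], [F_n, F_(n-1)]] with Q = [[1,1],[1,0]].
n = 365 = 101101101₂. Square-and-multiply, entries mod 672:
Q^1 = [[1,1],[1,0]]
Q^2 = (Q^1)² = [[2,1],[1,1]]
Q^5 = (Q^2)²·Q = [[8,5],[5,3]]
Q^11 = (Q^5)²·Q = [[144,89],[89,55]]
Q^22 = (Q^11)² = [[433,239],[239,194]]
Q^45 = (Q^22)²·Q = [[671,2],[2,669]]
Q^91 = (Q^45)²·Q = [[669,5],[5,664]]
Q^182 = (Q^91)² = [[34,617],[617,89]]
Q^365 = (Q^182)²·Q = [[104,149],[149,627]]
F_365 mod 672 = Q^365[0][1] = 149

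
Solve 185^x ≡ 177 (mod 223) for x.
94

Baby-step giant-step with step n = ⌈√223⌉ = 15.
Baby steps 185^j mod 223 (j:value) for j=0..14: 0:1, 1:185, 2:106, 3:209, 4:86, 5:77, 6:196, 7:134, 8:37, 9:155, 10:131, 11:151, 12:60, 13:173, 14:116.
Giant-step multiplier: 185^(-15) ≡ 185^(222-15) = 185^207 ≡ 193 (mod 223).
Giant steps γ_i = 177·193^i mod 223: γ_0=177, γ_1=42, γ_2=78, γ_3=113, γ_4=178, γ_5=12, γ_6=86 (in table at j=4).
x = i·n + j = 6·15 + 4 = 94.
Check: 185^94 ≡ 177 (mod 223).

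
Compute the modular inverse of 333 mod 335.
167

gcd(333, 335) = 1, so the inverse exists.
Extended Euclidean algorithm on (335, 333):
335 = 1 × 333 + 2  ⟹  2 = (1)·335 + (-1)·333
333 = 166 × 2 + 1  ⟹  1 = (-166)·335 + (167)·333
So (167)·333 ≡ 1 (mod 335), i.e. 333^(-1) ≡ 167 (mod 335).
Check: 333 × 167 = 55611 ≡ 1 (mod 335)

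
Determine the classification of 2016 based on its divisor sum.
abundant

Proper divisors of 2016: sum = 1 + 2 + 3 + 4 + 6 + 7 + 8 + 9 + ... + 336 + 504 + 672 + 1008 (35 divisors) = 4536
Since 4536 > 2016, 2016 is abundant.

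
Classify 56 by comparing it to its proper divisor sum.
abundant

Proper divisors of 56: sum = 1 + 2 + 4 + 7 + 8 + 14 + 28 = 64
Since 64 > 56, 56 is abundant.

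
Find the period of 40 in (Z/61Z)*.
12

61 is prime, so ord(40) divides φ(61) = 60.
Divisors of 60: 1, 2, 3, 4, 5, 6, 10, 12, 15, 20, 30, 60.
Repeated squaring: 40^1 ≡ 40, 40^2 ≡ 14, 40^4 ≡ 13, 40^8 ≡ 47, 40^16 ≡ 13, 40^32 ≡ 47 (mod 61).
Test 40^d mod 61 for each divisor d in increasing order:
40^1 ≡ 40
40^2 ≡ 14
40^3 = 40^2·40^1 ≡ 11
40^4 ≡ 13
40^5 = 40^4·40^1 ≡ 32
40^6 = 40^4·40^2 ≡ 60
40^10 = 40^8·40^2 ≡ 48
40^12 = 40^8·40^4 ≡ 1  ← first divisor giving 1
The order is 12.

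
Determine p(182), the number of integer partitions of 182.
819876908323

p(n) counts ways to write n as a sum of positive integers (order ignored).
Euler's pentagonal recurrence: p(k) = p(k-1) + p(k-2) - p(k-5) - p(k-7) + p(k-12) + p(k-15) - ... (offsets j(3j∓1)/2, signs ++--, p(0)=1, p(<0)=0).
DP table for k = 0..181: p(0)=1, p(1)=1, p(2)=2, p(3)=3, p(4)=5, p(5)=7, p(6)=11, p(7)=15, p(8)=22, p(9)=30, p(10)=42, p(11)=56, p(12)=77, p(13)=101, p(14)=135, p(15)=176, p(16)=231, p(17)=297, p(18)=385, p(19)=490, p(20)=627, p(21)=792, p(22)=1002, p(23)=1255, p(24)=1575, p(25)=1958, p(26)=2436, p(27)=3010, p(28)=3718, p(29)=4565, p(30)=5604, p(31)=6842, p(32)=8349, p(33)=10143, p(34)=12310, p(35)=14883, p(36)=17977, p(37)=21637, p(38)=26015, p(39)=31185, p(40)=37338, p(41)=44583, p(42)=53174, p(43)=63261, p(44)=75175, p(45)=89134, p(46)=105558, p(47)=124754, p(48)=147273, p(49)=173525, p(50)=204226, p(51)=239943, p(52)=281589, p(53)=329931, p(54)=386155, p(55)=451276, p(56)=526823, p(57)=614154, p(58)=715220, p(59)=831820, p(60)=966467, p(61)=1121505, p(62)=1300156, p(63)=1505499, p(64)=1741630, p(65)=2012558, p(66)=2323520, p(67)=2679689, p(68)=3087735, p(69)=3554345, p(70)=4087968, p(71)=4697205, p(72)=5392783, p(73)=6185689, p(74)=7089500, p(75)=8118264, p(76)=9289091, p(77)=10619863, p(78)=12132164, p(79)=13848650, p(80)=15796476, p(81)=18004327, p(82)=20506255, p(83)=23338469, p(84)=26543660, p(85)=30167357, p(86)=34262962, p(87)=38887673, p(88)=44108109, p(89)=49995925, p(90)=56634173, p(91)=64112359, p(92)=72533807, p(93)=82010177, p(94)=92669720, p(95)=104651419, p(96)=118114304, p(97)=133230930, p(98)=150198136, p(99)=169229875, p(100)=190569292, p(101)=214481126, p(102)=241265379, p(103)=271248950, p(104)=304801365, p(105)=342325709, p(106)=384276336, p(107)=431149389, p(108)=483502844, p(109)=541946240, p(110)=607163746, p(111)=679903203, p(112)=761002156, p(113)=851376628, p(114)=952050665, p(115)=1064144451, p(116)=1188908248, p(117)=1327710076, p(118)=1482074143, p(119)=1653668665, p(120)=1844349560, p(121)=2056148051, p(122)=2291320912, p(123)=2552338241, p(124)=2841940500, p(125)=3163127352, p(126)=3519222692, p(127)=3913864295, p(128)=4351078600, p(129)=4835271870, p(130)=5371315400, p(131)=5964539504, p(132)=6620830889, p(133)=7346629512, p(134)=8149040695, p(135)=9035836076, p(136)=10015581680, p(137)=11097645016, p(138)=12292341831, p(139)=13610949895, p(140)=15065878135, p(141)=16670689208, p(142)=18440293320, p(143)=20390982757, p(144)=22540654445, p(145)=24908858009, p(146)=27517052599, p(147)=30388671978, p(148)=33549419497, p(149)=37027355200, p(150)=40853235313, p(151)=45060624582, p(152)=49686288421, p(153)=54770336324, p(154)=60356673280, p(155)=66493182097, p(156)=73232243759, p(157)=80630964769, p(158)=88751778802, p(159)=97662728555, p(160)=107438159466, p(161)=118159068427, p(162)=129913904637, p(163)=142798995930, p(164)=156919475295, p(165)=172389800255, p(166)=189334822579, p(167)=207890420102, p(168)=228204732751, p(169)=250438925115, p(170)=274768617130, p(171)=301384802048, p(172)=330495499613, p(173)=362326859895, p(174)=397125074750, p(175)=435157697830, p(176)=476715857290, p(177)=522115831195, p(178)=571701605655, p(179)=625846753120, p(180)=684957390936, p(181)=749474411781.
Final step: p(182) = p(181) + p(180) - p(177) - p(175) + p(170) + p(167) - p(160) - p(156) + p(147) + p(142) - p(131) - p(125) + p(112) + p(105) - p(90) - p(82) + p(65) + p(56) - p(37) - p(27) + p(6)
= 749474411781 + 684957390936 - 522115831195 - 435157697830 + 274768617130 + 207890420102 - 107438159466 - 73232243759 + 30388671978 + 18440293320 - 5964539504 - 3163127352 + 761002156 + 342325709 - 56634173 - 20506255 + 2012558 + 526823 - 21637 - 3010 + 11
= 819876908323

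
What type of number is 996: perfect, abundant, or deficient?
abundant

Proper divisors of 996: sum = 1 + 2 + 3 + 4 + 6 + 12 + 83 + 166 + 249 + 332 + 498 = 1356
Since 1356 > 996, 996 is abundant.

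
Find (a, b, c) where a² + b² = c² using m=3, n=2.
(5, 12, 13)

Euclid's formula: a = m² - n², b = 2mn, c = m² + n²
m = 3, n = 2
a = 3² - 2² = 9 - 4 = 5
b = 2 × 3 × 2 = 12
c = 3² + 2² = 9 + 4 = 13
Verification: 5² + 12² = 25 + 144 = 169 = 13² ✓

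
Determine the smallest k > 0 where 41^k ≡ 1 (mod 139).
69

139 is prime, so ord(41) divides φ(139) = 138.
Divisors of 138: 1, 2, 3, 6, 23, 46, 69, 138.
Repeated squaring: 41^1 ≡ 41, 41^2 ≡ 13, 41^4 ≡ 30, 41^8 ≡ 66, 41^16 ≡ 47, 41^32 ≡ 124, 41^64 ≡ 86, 41^128 ≡ 29 (mod 139).
Test 41^d mod 139 for each divisor d in increasing order:
41^1 ≡ 41
41^2 ≡ 13
41^3 = 41^2·41^1 ≡ 116
41^6 = 41^4·41^2 ≡ 112
41^23 = 41^16·41^4·41^2·41^1 ≡ 96
41^46 = 41^32·41^8·41^4·41^2 ≡ 42
41^69 = 41^64·41^4·41^1 ≡ 1  ← first divisor giving 1
The order is 69.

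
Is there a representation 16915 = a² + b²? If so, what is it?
Not possible

Factorization: 16915 = 5 × 17 × 199
By Fermat: n is sum of two squares iff every prime p ≡ 3 (mod 4) appears to even power.
Prime(s) ≡ 3 (mod 4) with odd exponent: [(199, 1)]
Therefore 16915 cannot be expressed as a² + b².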